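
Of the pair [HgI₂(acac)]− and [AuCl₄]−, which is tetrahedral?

For [HgI₂(acac)]−: Summing ligand charges against the −1 overall charge gives an oxidation state of +2 for mercury. Group 12 minus oxidation state 2 gives a d¹⁰ configuration. A d¹⁰ ion has no crystal-field stabilisation preference between square planar and tetrahedral, so four ligands adopt the sterically favoured tetrahedral geometry. → tetrahedral.
For [AuCl₄]−: Each chloride is −1; balancing the −1 overall charge requires Au(III). Group 11 minus oxidation state 3 gives a d⁸ configuration. A 5d d⁸ ion has a large crystal-field splitting; square planar leaves the high-energy d_{x²−y²} orbital empty and maximises CFSE. → square planar.

[HgI₂(acac)]−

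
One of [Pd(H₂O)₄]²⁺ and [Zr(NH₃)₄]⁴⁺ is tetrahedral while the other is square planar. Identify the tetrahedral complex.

For [Pd(H₂O)₄]²⁺: Ligand charges: water is neutral. With an overall charge of +2 the palladium centre must be in the +2 oxidation state. Pd sits in group 10, so the d-electron count is 10 − 2 = 8. A 4d d⁸ ion has a large crystal-field splitting; square planar leaves the high-energy d_{x²−y²} orbital empty and maximises CFSE. → square planar.
For [Zr(NH₃)₄]⁴⁺: Ligand charges: ammonia is neutral. With an overall charge of +4 the zirconium centre must be in the +4 oxidation state. Zirconium is a group-4 element; Zr(IV) is therefore d⁰. A d⁰ ion has no crystal-field stabilisation preference between square planar and tetrahedral, so four ligands adopt the sterically favoured tetrahedral geometry. → tetrahedral.

[Zr(NH₃)₄]⁴⁺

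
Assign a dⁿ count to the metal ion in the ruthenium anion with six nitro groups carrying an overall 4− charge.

d⁶

Ligand charges: each nitro (N-bound nitrite) is −1. With an overall charge of −4 the ruthenium centre must be in the +2 oxidation state.
Ru sits in group 8, so the d-electron count is 8 − 2 = 6.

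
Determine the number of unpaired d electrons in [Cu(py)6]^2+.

Summing ligand charges against the +2 overall charge gives an oxidation state of +2 for copper.
Copper is a group-11 element; Cu(II) is therefore d⁹.
In an octahedral field the d⁹ configuration is t₂g⁶e_g³ (only one arrangement possible), giving 1 unpaired electron.

1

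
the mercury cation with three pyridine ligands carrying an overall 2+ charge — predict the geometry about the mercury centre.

trigonal planar

Summing ligand charges against the +2 overall charge gives an oxidation state of +2 for mercury.
Group 12 minus oxidation state 2 gives a d¹⁰ configuration.
With 3 monodentate ligands the coordination number is 3.
Three ligands around a d¹⁰ centre minimise repulsion in a trigonal-planar arrangement.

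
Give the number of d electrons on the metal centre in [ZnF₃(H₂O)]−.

Summing ligand charges against the −1 overall charge gives an oxidation state of +2 for zinc.
Zinc is a group-12 element; Zn(II) is therefore d¹⁰.

d10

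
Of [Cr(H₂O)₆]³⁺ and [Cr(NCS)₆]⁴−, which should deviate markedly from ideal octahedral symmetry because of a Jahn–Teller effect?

[Cr(NCS)₆]⁴−

[Cr(H₂O)₆]³⁺: Ligand charges: water is neutral. With an overall charge of +3 the chromium centre must be in the +3 oxidation state. Group 6 minus oxidation state 3 gives a d³ configuration. The d³ configuration leaves the e_g set evenly filled (or empty) — no strong Jahn–Teller driving force.
[Cr(NCS)₆]⁴−: Ligand charges: each isothiocyanate is −1. With an overall charge of −4 the chromium centre must be in the +2 oxidation state. Chromium is a group-6 element; Cr(II) is therefore d⁴. Isothiocyanate is a weak-field ligand for a first-row metal, so the complex is high-spin. The t₂g³e_g¹ (high-spin) configuration has an unevenly filled e_g set; the Jahn–Teller theorem predicts a tetragonal distortion (typically axial elongation) to lift the degeneracy.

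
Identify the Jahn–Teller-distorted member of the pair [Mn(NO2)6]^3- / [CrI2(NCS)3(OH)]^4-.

[CrI2(NCS)3(OH)]^4-

[Mn(NO2)6]^3-: Ligand charges: each nitro (N-bound nitrite) is −1. With an overall charge of −3 the manganese centre must be in the +3 oxidation state. Group 7 minus oxidation state 3 gives a d⁴ configuration. Nitro (N-bound nitrite) is a strong-field ligand (high in the spectrochemical series) for a first-row metal, so the complex is low-spin. The d⁴ configuration leaves the e_g set evenly filled (or empty) — no strong Jahn–Teller driving force.
[CrI2(NCS)3(OH)]^4-: Each iodide is −1; each isothiocyanate is −1; each hydroxide is −1; balancing the −4 overall charge requires Cr(II). Chromium is a group-6 element; Cr(II) is therefore d⁴. Hydroxide, iodide, and isothiocyanate are weak-field ligands for a first-row metal, so the complex is high-spin. The t₂g³e_g¹ (high-spin) configuration has an unevenly filled e_g set; the Jahn–Teller theorem predicts a tetragonal distortion (typically axial elongation) to lift the degeneracy.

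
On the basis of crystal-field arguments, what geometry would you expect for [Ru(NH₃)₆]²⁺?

octahedral

Ammonia is neutral; balancing the +2 overall charge requires Ru(II).
Group 8 minus oxidation state 2 gives a d⁶ configuration.
With 6 monodentate ligands the coordination number is 6.
Six donors around a single metal centre give an octahedral coordination sphere.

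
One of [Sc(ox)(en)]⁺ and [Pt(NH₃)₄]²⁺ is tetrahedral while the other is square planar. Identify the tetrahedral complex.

For [Sc(ox)(en)]⁺: Summing ligand charges against the +1 overall charge gives an oxidation state of +3 for scandium. Sc sits in group 3, so the d-electron count is 3 − 3 = 0. A d⁰ ion has no crystal-field stabilisation preference between square planar and tetrahedral, so four ligands adopt the sterically favoured tetrahedral geometry. → tetrahedral.
For [Pt(NH₃)₄]²⁺: Ligand charges: ammonia is neutral. With an overall charge of +2 the platinum centre must be in the +2 oxidation state. Group 10 minus oxidation state 2 gives a d⁸ configuration. A 5d d⁸ ion has a large crystal-field splitting; square planar leaves the high-energy d_{x²−y²} orbital empty and maximises CFSE. → square planar.

[Sc(ox)(en)]⁺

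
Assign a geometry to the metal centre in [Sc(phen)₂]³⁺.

1,10-phenanthroline is neutral; balancing the +3 overall charge requires Sc(III).
Group 3 minus oxidation state 3 gives a d⁰ configuration.
Counting donor atoms: 2×1,10-phenanthroline (bidentate) → 4 donors. Coordination number = 4.
A d⁰ ion has no crystal-field stabilisation preference between square planar and tetrahedral, so four ligands adopt the sterically favoured tetrahedral geometry.

tetrahedral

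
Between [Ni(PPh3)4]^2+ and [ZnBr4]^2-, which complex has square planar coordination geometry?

[Ni(PPh3)4]^2+

For [Ni(PPh3)4]^2+: Triphenylphosphine is neutral; balancing the +2 overall charge requires Ni(II). Ni sits in group 10, so the d-electron count is 10 − 2 = 8. Triphenylphosphine is a strong-field ligand (high in the spectrochemical series). A 3d d⁸ ion with strong-field ligands gains enough CFSE to favour square planar over tetrahedral. → square planar.
For [ZnBr4]^2-: Each bromide is −1; balancing the −2 overall charge requires Zn(II). Zn sits in group 12, so the d-electron count is 12 − 2 = 10. A d¹⁰ ion has no crystal-field stabilisation preference between square planar and tetrahedral, so four ligands adopt the sterically favoured tetrahedral geometry. → tetrahedral.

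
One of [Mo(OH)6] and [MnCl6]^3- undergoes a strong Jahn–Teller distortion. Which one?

[MnCl6]^3-

[Mo(OH)6]: Summing ligand charges against the 0 overall charge gives an oxidation state of +6 for molybdenum. Molybdenum is a group-6 element; Mo(VI) is therefore d⁰. The d⁰ configuration leaves the e_g set evenly filled (or empty) — no strong Jahn–Teller driving force.
[MnCl6]^3-: Each chloride is −1; balancing the −3 overall charge requires Mn(III). Mn sits in group 7, so the d-electron count is 7 − 3 = 4. Chloride is a weak-field ligand for a first-row metal, so the complex is high-spin. The t₂g³e_g¹ (high-spin) configuration has an unevenly filled e_g set; the Jahn–Teller theorem predicts a tetragonal distortion (typically axial elongation) to lift the degeneracy.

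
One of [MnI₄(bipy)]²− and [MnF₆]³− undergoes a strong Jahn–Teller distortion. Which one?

[MnF₆]³−

[MnI₄(bipy)]²−: Summing ligand charges against the −2 overall charge gives an oxidation state of +2 for manganese. Manganese is a group-7 element; Mn(II) is therefore d⁵. Iodide is a weak-field ligand for a first-row metal, so the complex is high-spin. The d⁵ configuration leaves the e_g set evenly filled (or empty) — no strong Jahn–Teller driving force.
[MnF₆]³−: Ligand charges: each fluoride is −1. With an overall charge of −3 the manganese centre must be in the +3 oxidation state. Manganese is a group-7 element; Mn(III) is therefore d⁴. Fluoride is a weak-field ligand for a first-row metal, so the complex is high-spin. The t₂g³e_g¹ (high-spin) configuration has an unevenly filled e_g set; the Jahn–Teller theorem predicts a tetragonal distortion (typically axial elongation) to lift the degeneracy.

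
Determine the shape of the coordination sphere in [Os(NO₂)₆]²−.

octahedral

Ligand charges: each nitro (N-bound nitrite) is −1. With an overall charge of −2 the osmium centre must be in the +4 oxidation state.
Group 8 minus oxidation state 4 gives a d⁴ configuration.
Coordination number: 6.
Six donors around a single metal centre give an octahedral coordination sphere.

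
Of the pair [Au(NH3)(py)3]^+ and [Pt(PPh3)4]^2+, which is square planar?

For [Au(NH3)(py)3]^+: Ligand charges: ammonia is neutral; pyridine is neutral. With an overall charge of +1 the gold centre must be in the +1 oxidation state. Gold is a group-11 element; Au(I) is therefore d¹⁰. A d¹⁰ ion has no crystal-field stabilisation preference between square planar and tetrahedral, so four ligands adopt the sterically favoured tetrahedral geometry. → tetrahedral.
For [Pt(PPh3)4]^2+: Summing ligand charges against the +2 overall charge gives an oxidation state of +2 for platinum. Group 10 minus oxidation state 2 gives a d⁸ configuration. A 5d d⁸ ion has a large crystal-field splitting; square planar leaves the high-energy d_{x²−y²} orbital empty and maximises CFSE. → square planar.

[Pt(PPh3)4]^2+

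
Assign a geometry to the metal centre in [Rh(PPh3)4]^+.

square planar

Summing ligand charges against the +1 overall charge gives an oxidation state of +1 for rhodium.
Rh sits in group 9, so the d-electron count is 9 − 1 = 8.
With 4 monodentate ligands the coordination number is 4.
A 4d d⁸ ion has a large crystal-field splitting; square planar leaves the high-energy d_{x²−y²} orbital empty and maximises CFSE.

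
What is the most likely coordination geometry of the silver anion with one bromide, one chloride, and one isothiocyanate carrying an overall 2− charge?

trigonal planar

Each bromide is −1; each chloride is −1; each isothiocyanate is −1; balancing the −2 overall charge requires Ag(I).
Group 11 minus oxidation state 1 gives a d¹⁰ configuration.
With 3 monodentate ligands the coordination number is 3.
Three ligands around a d¹⁰ centre minimise repulsion in a trigonal-planar arrangement.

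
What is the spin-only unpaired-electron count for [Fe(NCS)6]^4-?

Each isothiocyanate is −1; balancing the −4 overall charge requires Fe(II).
Iron is a group-8 element; Fe(II) is therefore d⁶.
The spin state decides the count: Isothiocyanate is a weak-field ligand for a first-row metal, so the complex is high-spin.
An octahedral high-spin d⁶ ion is t₂g⁴e_g², giving 4 unpaired electrons.

4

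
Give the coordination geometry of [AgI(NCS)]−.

Each iodide is −1; each isothiocyanate is −1; balancing the −1 overall charge requires Ag(I).
Group 11 minus oxidation state 1 gives a d¹⁰ configuration.
Coordination number: 2.
A d¹⁰ ion with only two ligands adopts a linear arrangement (sp hybridisation; no CFSE preference).

linear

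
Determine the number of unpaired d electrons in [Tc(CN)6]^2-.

3

Summing ligand charges against the −2 overall charge gives an oxidation state of +4 for technetium.
Technetium is a group-7 element; Tc(IV) is therefore d³.
In an octahedral field the d³ configuration is t₂g³e_g⁰ (only one arrangement possible), giving 3 unpaired electrons.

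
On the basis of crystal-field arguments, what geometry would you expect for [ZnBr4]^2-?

Ligand charges: each bromide is −1. With an overall charge of −2 the zinc centre must be in the +2 oxidation state.
Zn sits in group 12, so the d-electron count is 12 − 2 = 10.
Coordination number: 4.
A d¹⁰ ion has no crystal-field stabilisation preference between square planar and tetrahedral, so four ligands adopt the sterically favoured tetrahedral geometry.

tetrahedral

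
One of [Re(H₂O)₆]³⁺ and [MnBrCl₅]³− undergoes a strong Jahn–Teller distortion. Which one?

[Re(H₂O)₆]³⁺: Water is neutral; balancing the +3 overall charge requires Re(III). Rhenium is a group-7 element; Re(III) is therefore d⁴. A 5d ion has a large Δₒ and is invariably low-spin. The d⁴ configuration leaves the e_g set evenly filled (or empty) — no strong Jahn–Teller driving force.
[MnBrCl₅]³−: Ligand charges: each bromide is −1; each chloride is −1. With an overall charge of −3 the manganese centre must be in the +3 oxidation state. Mn sits in group 7, so the d-electron count is 7 − 3 = 4. Bromide and chloride are weak-field ligands for a first-row metal, so the complex is high-spin. The t₂g³e_g¹ (high-spin) configuration has an unevenly filled e_g set; the Jahn–Teller theorem predicts a tetragonal distortion (typically axial elongation) to lift the degeneracy.

[MnBrCl₅]³−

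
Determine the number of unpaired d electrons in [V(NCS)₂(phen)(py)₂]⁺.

Ligand charges: each isothiocyanate is −1; 1,10-phenanthroline is neutral; pyridine is neutral. With an overall charge of +1 the vanadium centre must be in the +3 oxidation state.
V sits in group 5, so the d-electron count is 5 − 3 = 2.
Counting donor atoms: 2×isothiocyanate (monodentate) → 2 donors; 1×1,10-phenanthroline (bidentate) → 2 donors; 2×pyridine (monodentate) → 2 donors. Coordination number = 6.
In an octahedral field the d² configuration is t₂g²e_g⁰ (only one arrangement possible), giving 2 unpaired electrons.

2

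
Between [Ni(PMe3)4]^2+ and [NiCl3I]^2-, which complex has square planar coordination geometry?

For [Ni(PMe3)4]^2+: Trimethylphosphine is neutral; balancing the +2 overall charge requires Ni(II). Nickel is a group-10 element; Ni(II) is therefore d⁸. Trimethylphosphine is a strong-field ligand (high in the spectrochemical series). A 3d d⁸ ion with strong-field ligands gains enough CFSE to favour square planar over tetrahedral. → square planar.
For [NiCl3I]^2-: Each chloride is −1; each iodide is −1; balancing the −2 overall charge requires Ni(II). Group 10 minus oxidation state 2 gives a d⁸ configuration. Chloride and iodide are weak-field ligands. With weak-field ligands the CFSE gain from square planar is small, so a 3d d⁸ ion takes the sterically preferred tetrahedral geometry. → tetrahedral.

[Ni(PMe3)4]^2+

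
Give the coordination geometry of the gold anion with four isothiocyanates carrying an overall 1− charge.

Summing ligand charges against the −1 overall charge gives an oxidation state of +3 for gold.
Gold is a group-11 element; Au(III) is therefore d⁸.
With 4 monodentate ligands the coordination number is 4.
A 5d d⁸ ion has a large crystal-field splitting; square planar leaves the high-energy d_{x²−y²} orbital empty and maximises CFSE.

square planar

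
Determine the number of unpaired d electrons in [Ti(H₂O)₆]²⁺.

2

Water is neutral; balancing the +2 overall charge requires Ti(II).
Ti sits in group 4, so the d-electron count is 4 − 2 = 2.
In an octahedral field the d² configuration is t₂g²e_g⁰ (only one arrangement possible), giving 2 unpaired electrons.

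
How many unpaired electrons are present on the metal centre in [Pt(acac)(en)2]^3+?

0 unpaired electrons

Summing ligand charges against the +3 overall charge gives an oxidation state of +4 for platinum.
Pt sits in group 10, so the d-electron count is 10 − 4 = 6.
Counting donor atoms: 1×acetylacetonate (bidentate) → 2 donors; 2×ethylenediamine (bidentate) → 4 donors. Coordination number = 6.
The spin state decides the count: a 5d ion has a large Δₒ and is invariably low-spin.
An octahedral low-spin d⁶ ion is t₂g⁶e_g⁰, giving 0 unpaired electrons.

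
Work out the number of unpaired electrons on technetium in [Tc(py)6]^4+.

Pyridine is neutral; balancing the +4 overall charge requires Tc(IV).
Group 7 minus oxidation state 4 gives a d³ configuration.
In an octahedral field the d³ configuration is t₂g³e_g⁰ (only one arrangement possible), giving 3 unpaired electrons.

3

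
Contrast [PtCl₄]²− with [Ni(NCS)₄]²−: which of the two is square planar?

[PtCl₄]²−

For [PtCl₄]²−: Summing ligand charges against the −2 overall charge gives an oxidation state of +2 for platinum. Group 10 minus oxidation state 2 gives a d⁸ configuration. A 5d d⁸ ion has a large crystal-field splitting; square planar leaves the high-energy d_{x²−y²} orbital empty and maximises CFSE. → square planar.
For [Ni(NCS)₄]²−: Ligand charges: each isothiocyanate is −1. With an overall charge of −2 the nickel centre must be in the +2 oxidation state. Ni sits in group 10, so the d-electron count is 10 − 2 = 8. Isothiocyanate is a weak-field ligand. With weak-field ligands the CFSE gain from square planar is small, so a 3d d⁸ ion takes the sterically preferred tetrahedral geometry. → tetrahedral.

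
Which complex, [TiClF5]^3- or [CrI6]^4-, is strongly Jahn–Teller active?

[TiClF5]^3-: Each chloride is −1; each fluoride is −1; balancing the −3 overall charge requires Ti(III). Ti sits in group 4, so the d-electron count is 4 − 3 = 1. The d¹ configuration leaves the e_g set evenly filled (or empty) — no strong Jahn–Teller driving force.
[CrI6]^4-: Summing ligand charges against the −4 overall charge gives an oxidation state of +2 for chromium. Cr sits in group 6, so the d-electron count is 6 − 2 = 4. Iodide is a weak-field ligand for a first-row metal, so the complex is high-spin. The t₂g³e_g¹ (high-spin) configuration has an unevenly filled e_g set; the Jahn–Teller theorem predicts a tetragonal distortion (typically axial elongation) to lift the degeneracy.

[CrI6]^4-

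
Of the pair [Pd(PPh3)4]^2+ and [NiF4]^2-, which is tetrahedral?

For [Pd(PPh3)4]^2+: Triphenylphosphine is neutral; balancing the +2 overall charge requires Pd(II). Group 10 minus oxidation state 2 gives a d⁸ configuration. A 4d d⁸ ion has a large crystal-field splitting; square planar leaves the high-energy d_{x²−y²} orbital empty and maximises CFSE. → square planar.
For [NiF4]^2-: Summing ligand charges against the −2 overall charge gives an oxidation state of +2 for nickel. Nickel is a group-10 element; Ni(II) is therefore d⁸. Fluoride is a weak-field ligand. With weak-field ligands the CFSE gain from square planar is small, so a 3d d⁸ ion takes the sterically preferred tetrahedral geometry. → tetrahedral.

[NiF4]^2-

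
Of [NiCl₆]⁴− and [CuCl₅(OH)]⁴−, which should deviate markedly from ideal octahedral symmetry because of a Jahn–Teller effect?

[CuCl₅(OH)]⁴−

[NiCl₆]⁴−: Ligand charges: each chloride is −1. With an overall charge of −4 the nickel centre must be in the +2 oxidation state. Group 10 minus oxidation state 2 gives a d⁸ configuration. The d⁸ configuration leaves the e_g set evenly filled (or empty) — no strong Jahn–Teller driving force.
[CuCl₅(OH)]⁴−: Summing ligand charges against the −4 overall charge gives an oxidation state of +2 for copper. Group 11 minus oxidation state 2 gives a d⁹ configuration. The t₂g⁶e_g³ configuration has an unevenly filled e_g set; the Jahn–Teller theorem predicts a tetragonal distortion (typically axial elongation) to lift the degeneracy.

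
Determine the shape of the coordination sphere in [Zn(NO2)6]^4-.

Each nitro (N-bound nitrite) is −1; balancing the −4 overall charge requires Zn(II).
Group 12 minus oxidation state 2 gives a d¹⁰ configuration.
Coordination number: 6.
Six donors around a single metal centre give an octahedral coordination sphere.

octahedral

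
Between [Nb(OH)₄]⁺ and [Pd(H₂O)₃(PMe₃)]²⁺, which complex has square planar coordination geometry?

For [Nb(OH)₄]⁺: Ligand charges: each hydroxide is −1. With an overall charge of +1 the niobium centre must be in the +5 oxidation state. Niobium is a group-5 element; Nb(V) is therefore d⁰. A d⁰ ion has no crystal-field stabilisation preference between square planar and tetrahedral, so four ligands adopt the sterically favoured tetrahedral geometry. → tetrahedral.
For [Pd(H₂O)₃(PMe₃)]²⁺: Water is neutral; trimethylphosphine is neutral; balancing the +2 overall charge requires Pd(II). Palladium is a group-10 element; Pd(II) is therefore d⁸. A 4d d⁸ ion has a large crystal-field splitting; square planar leaves the high-energy d_{x²−y²} orbital empty and maximises CFSE. → square planar.

[Pd(H₂O)₃(PMe₃)]²⁺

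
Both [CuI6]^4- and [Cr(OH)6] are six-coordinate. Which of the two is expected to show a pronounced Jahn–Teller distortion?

[CuI6]^4-

[CuI6]^4-: Summing ligand charges against the −4 overall charge gives an oxidation state of +2 for copper. Copper is a group-11 element; Cu(II) is therefore d⁹. The t₂g⁶e_g³ configuration has an unevenly filled e_g set; the Jahn–Teller theorem predicts a tetragonal distortion (typically axial elongation) to lift the degeneracy.
[Cr(OH)6]: Summing ligand charges against the 0 overall charge gives an oxidation state of +6 for chromium. Cr sits in group 6, so the d-electron count is 6 − 6 = 0. The d⁰ configuration leaves the e_g set evenly filled (or empty) — no strong Jahn–Teller driving force.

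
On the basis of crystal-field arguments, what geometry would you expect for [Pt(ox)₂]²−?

square planar

Summing ligand charges against the −2 overall charge gives an oxidation state of +2 for platinum.
Group 10 minus oxidation state 2 gives a d⁸ configuration.
Counting donor atoms: 2×oxalate (bidentate) → 4 donors. Coordination number = 4.
A 5d d⁸ ion has a large crystal-field splitting; square planar leaves the high-energy d_{x²−y²} orbital empty and maximises CFSE.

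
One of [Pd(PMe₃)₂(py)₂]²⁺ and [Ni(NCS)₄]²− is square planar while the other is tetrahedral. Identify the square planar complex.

[Pd(PMe₃)₂(py)₂]²⁺

For [Pd(PMe₃)₂(py)₂]²⁺: Ligand charges: trimethylphosphine is neutral; pyridine is neutral. With an overall charge of +2 the palladium centre must be in the +2 oxidation state. Pd sits in group 10, so the d-electron count is 10 − 2 = 8. A 4d d⁸ ion has a large crystal-field splitting; square planar leaves the high-energy d_{x²−y²} orbital empty and maximises CFSE. → square planar.
For [Ni(NCS)₄]²−: Ligand charges: each isothiocyanate is −1. With an overall charge of −2 the nickel centre must be in the +2 oxidation state. Ni sits in group 10, so the d-electron count is 10 − 2 = 8. Isothiocyanate is a weak-field ligand. With weak-field ligands the CFSE gain from square planar is small, so a 3d d⁸ ion takes the sterically preferred tetrahedral geometry. → tetrahedral.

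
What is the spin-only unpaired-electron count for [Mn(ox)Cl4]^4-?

Each oxalate is −2; each chloride is −1; balancing the −4 overall charge requires Mn(II).
Mn sits in group 7, so the d-electron count is 7 − 2 = 5.
Counting donor atoms: 1×oxalate (bidentate) → 2 donors; 4×chloride (monodentate) → 4 donors. Coordination number = 6.
The spin state decides the count: Chloride and oxalate are weak-field ligands for a first-row metal, so the complex is high-spin.
An octahedral high-spin d⁵ ion is t₂g³e_g², giving 5 unpaired electrons.

5 unpaired electrons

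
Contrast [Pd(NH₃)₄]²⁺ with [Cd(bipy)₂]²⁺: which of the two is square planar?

[Pd(NH₃)₄]²⁺

For [Pd(NH₃)₄]²⁺: Ligand charges: ammonia is neutral. With an overall charge of +2 the palladium centre must be in the +2 oxidation state. Group 10 minus oxidation state 2 gives a d⁸ configuration. A 4d d⁸ ion has a large crystal-field splitting; square planar leaves the high-energy d_{x²−y²} orbital empty and maximises CFSE. → square planar.
For [Cd(bipy)₂]²⁺: Summing ligand charges against the +2 overall charge gives an oxidation state of +2 for cadmium. Cd sits in group 12, so the d-electron count is 12 − 2 = 10. A d¹⁰ ion has no crystal-field stabilisation preference between square planar and tetrahedral, so four ligands adopt the sterically favoured tetrahedral geometry. → tetrahedral.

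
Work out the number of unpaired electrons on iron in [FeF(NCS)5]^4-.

4 unpaired electrons

Summing ligand charges against the −4 overall charge gives an oxidation state of +2 for iron.
Fe sits in group 8, so the d-electron count is 8 − 2 = 6.
The spin state decides the count: Fluoride and isothiocyanate are weak-field ligands for a first-row metal, so the complex is high-spin.
An octahedral high-spin d⁶ ion is t₂g⁴e_g², giving 4 unpaired electrons.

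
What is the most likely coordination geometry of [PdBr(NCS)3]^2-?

square planar

Ligand charges: each bromide is −1; each isothiocyanate is −1. With an overall charge of −2 the palladium centre must be in the +2 oxidation state.
Group 10 minus oxidation state 2 gives a d⁸ configuration.
With 4 monodentate ligands the coordination number is 4.
A 4d d⁸ ion has a large crystal-field splitting; square planar leaves the high-energy d_{x²−y²} orbital empty and maximises CFSE.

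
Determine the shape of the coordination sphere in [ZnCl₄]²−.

Each chloride is −1; balancing the −2 overall charge requires Zn(II).
Zinc is a group-12 element; Zn(II) is therefore d¹⁰.
Coordination number: 4.
A d¹⁰ ion has no crystal-field stabilisation preference between square planar and tetrahedral, so four ligands adopt the sterically favoured tetrahedral geometry.

tetrahedral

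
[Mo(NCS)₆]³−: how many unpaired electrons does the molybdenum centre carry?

Each isothiocyanate is −1; balancing the −3 overall charge requires Mo(III).
Group 6 minus oxidation state 3 gives a d³ configuration.
In an octahedral field the d³ configuration is t₂g³e_g⁰ (only one arrangement possible), giving 3 unpaired electrons.

3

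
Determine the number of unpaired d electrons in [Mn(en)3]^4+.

Summing ligand charges against the +4 overall charge gives an oxidation state of +4 for manganese.
Group 7 minus oxidation state 4 gives a d³ configuration.
Counting donor atoms: 3×ethylenediamine (bidentate) → 6 donors. Coordination number = 6.
In an octahedral field the d³ configuration is t₂g³e_g⁰ (only one arrangement possible), giving 3 unpaired electrons.

3 unpaired electrons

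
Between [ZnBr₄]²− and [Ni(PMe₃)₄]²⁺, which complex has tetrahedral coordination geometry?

For [ZnBr₄]²−: Summing ligand charges against the −2 overall charge gives an oxidation state of +2 for zinc. Zn sits in group 12, so the d-electron count is 12 − 2 = 10. A d¹⁰ ion has no crystal-field stabilisation preference between square planar and tetrahedral, so four ligands adopt the sterically favoured tetrahedral geometry. → tetrahedral.
For [Ni(PMe₃)₄]²⁺: Trimethylphosphine is neutral; balancing the +2 overall charge requires Ni(II). Nickel is a group-10 element; Ni(II) is therefore d⁸. Trimethylphosphine is a strong-field ligand (high in the spectrochemical series). A 3d d⁸ ion with strong-field ligands gains enough CFSE to favour square planar over tetrahedral. → square planar.

[ZnBr₄]²−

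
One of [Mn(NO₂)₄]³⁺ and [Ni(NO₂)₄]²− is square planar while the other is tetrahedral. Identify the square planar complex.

[Ni(NO₂)₄]²−

For [Mn(NO₂)₄]³⁺: Ligand charges: each nitro (N-bound nitrite) is −1. With an overall charge of +3 the manganese centre must be in the +7 oxidation state. Mn sits in group 7, so the d-electron count is 7 − 7 = 0. A d⁰ ion has no crystal-field stabilisation preference between square planar and tetrahedral, so four ligands adopt the sterically favoured tetrahedral geometry. → tetrahedral.
For [Ni(NO₂)₄]²−: Each nitro (N-bound nitrite) is −1; balancing the −2 overall charge requires Ni(II). Nickel is a group-10 element; Ni(II) is therefore d⁸. Nitro (N-bound nitrite) is a strong-field ligand (high in the spectrochemical series). A 3d d⁸ ion with strong-field ligands gains enough CFSE to favour square planar over tetrahedral. → square planar.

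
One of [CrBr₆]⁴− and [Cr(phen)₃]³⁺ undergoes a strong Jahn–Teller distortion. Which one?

[CrBr₆]⁴−

[CrBr₆]⁴−: Summing ligand charges against the −4 overall charge gives an oxidation state of +2 for chromium. Cr sits in group 6, so the d-electron count is 6 − 2 = 4. Bromide is a weak-field ligand for a first-row metal, so the complex is high-spin. The t₂g³e_g¹ (high-spin) configuration has an unevenly filled e_g set; the Jahn–Teller theorem predicts a tetragonal distortion (typically axial elongation) to lift the degeneracy.
[Cr(phen)₃]³⁺: Summing ligand charges against the +3 overall charge gives an oxidation state of +3 for chromium. Chromium is a group-6 element; Cr(III) is therefore d³. The d³ configuration leaves the e_g set evenly filled (or empty) — no strong Jahn–Teller driving force.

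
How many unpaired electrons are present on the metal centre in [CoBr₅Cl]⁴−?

Summing ligand charges against the −4 overall charge gives an oxidation state of +2 for cobalt.
Group 9 minus oxidation state 2 gives a d⁷ configuration.
The spin state decides the count: Bromide and chloride are weak-field ligands for a first-row metal, so the complex is high-spin.
An octahedral high-spin d⁷ ion is t₂g⁵e_g², giving 3 unpaired electrons.

3 unpaired electrons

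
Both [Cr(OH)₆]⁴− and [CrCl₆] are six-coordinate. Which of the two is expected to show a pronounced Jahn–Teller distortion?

[Cr(OH)₆]⁴−: Summing ligand charges against the −4 overall charge gives an oxidation state of +2 for chromium. Chromium is a group-6 element; Cr(II) is therefore d⁴. Hydroxide is a weak-field ligand for a first-row metal, so the complex is high-spin. The t₂g³e_g¹ (high-spin) configuration has an unevenly filled e_g set; the Jahn–Teller theorem predicts a tetragonal distortion (typically axial elongation) to lift the degeneracy.
[CrCl₆]: Summing ligand charges against the 0 overall charge gives an oxidation state of +6 for chromium. Chromium is a group-6 element; Cr(VI) is therefore d⁰. The d⁰ configuration leaves the e_g set evenly filled (or empty) — no strong Jahn–Teller driving force.

[Cr(OH)₆]⁴−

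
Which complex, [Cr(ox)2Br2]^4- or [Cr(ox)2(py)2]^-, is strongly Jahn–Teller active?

[Cr(ox)2Br2]^4-

[Cr(ox)2Br2]^4-: Each oxalate is −2; each bromide is −1; balancing the −4 overall charge requires Cr(II). Chromium is a group-6 element; Cr(II) is therefore d⁴. Bromide and oxalate are weak-field ligands for a first-row metal, so the complex is high-spin. The t₂g³e_g¹ (high-spin) configuration has an unevenly filled e_g set; the Jahn–Teller theorem predicts a tetragonal distortion (typically axial elongation) to lift the degeneracy.
[Cr(ox)2(py)2]^-: Ligand charges: each oxalate is −2; pyridine is neutral. With an overall charge of −1 the chromium centre must be in the +3 oxidation state. Cr sits in group 6, so the d-electron count is 6 − 3 = 3. The d³ configuration leaves the e_g set evenly filled (or empty) — no strong Jahn–Teller driving force.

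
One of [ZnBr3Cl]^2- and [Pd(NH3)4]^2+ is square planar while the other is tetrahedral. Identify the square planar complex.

For [ZnBr3Cl]^2-: Summing ligand charges against the −2 overall charge gives an oxidation state of +2 for zinc. Zinc is a group-12 element; Zn(II) is therefore d¹⁰. A d¹⁰ ion has no crystal-field stabilisation preference between square planar and tetrahedral, so four ligands adopt the sterically favoured tetrahedral geometry. → tetrahedral.
For [Pd(NH3)4]^2+: Summing ligand charges against the +2 overall charge gives an oxidation state of +2 for palladium. Palladium is a group-10 element; Pd(II) is therefore d⁸. A 4d d⁸ ion has a large crystal-field splitting; square planar leaves the high-energy d_{x²−y²} orbital empty and maximises CFSE. → square planar.

[Pd(NH3)4]^2+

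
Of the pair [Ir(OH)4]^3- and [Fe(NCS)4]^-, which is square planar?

[Ir(OH)4]^3-

For [Ir(OH)4]^3-: Each hydroxide is −1; balancing the −3 overall charge requires Ir(I). Group 9 minus oxidation state 1 gives a d⁸ configuration. A 5d d⁸ ion has a large crystal-field splitting; square planar leaves the high-energy d_{x²−y²} orbital empty and maximises CFSE. → square planar.
For [Fe(NCS)4]^-: Summing ligand charges against the −1 overall charge gives an oxidation state of +3 for iron. Group 8 minus oxidation state 3 gives a d⁵ configuration. A high-spin d⁵ ion has zero CFSE in either geometry, so four ligands adopt the sterically favoured tetrahedral geometry. → tetrahedral.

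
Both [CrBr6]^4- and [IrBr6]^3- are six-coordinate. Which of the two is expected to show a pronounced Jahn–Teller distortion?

[CrBr6]^4-

[CrBr6]^4-: Summing ligand charges against the −4 overall charge gives an oxidation state of +2 for chromium. Cr sits in group 6, so the d-electron count is 6 − 2 = 4. Bromide is a weak-field ligand for a first-row metal, so the complex is high-spin. The t₂g³e_g¹ (high-spin) configuration has an unevenly filled e_g set; the Jahn–Teller theorem predicts a tetragonal distortion (typically axial elongation) to lift the degeneracy.
[IrBr6]^3-: Ligand charges: each bromide is −1. With an overall charge of −3 the iridium centre must be in the +3 oxidation state. Iridium is a group-9 element; Ir(III) is therefore d⁶. A 5d ion has a large Δₒ and is invariably low-spin. The d⁶ configuration leaves the e_g set evenly filled (or empty) — no strong Jahn–Teller driving force.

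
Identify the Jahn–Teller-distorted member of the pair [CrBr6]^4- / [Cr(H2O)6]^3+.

[CrBr6]^4-

[CrBr6]^4-: Each bromide is −1; balancing the −4 overall charge requires Cr(II). Chromium is a group-6 element; Cr(II) is therefore d⁴. Bromide is a weak-field ligand for a first-row metal, so the complex is high-spin. The t₂g³e_g¹ (high-spin) configuration has an unevenly filled e_g set; the Jahn–Teller theorem predicts a tetragonal distortion (typically axial elongation) to lift the degeneracy.
[Cr(H2O)6]^3+: Water is neutral; balancing the +3 overall charge requires Cr(III). Group 6 minus oxidation state 3 gives a d³ configuration. The d³ configuration leaves the e_g set evenly filled (or empty) — no strong Jahn–Teller driving force.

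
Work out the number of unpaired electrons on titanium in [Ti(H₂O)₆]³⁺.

1

Summing ligand charges against the +3 overall charge gives an oxidation state of +3 for titanium.
Titanium is a group-4 element; Ti(III) is therefore d¹.
In an octahedral field the d¹ configuration is t₂g¹e_g⁰ (only one arrangement possible), giving 1 unpaired electron.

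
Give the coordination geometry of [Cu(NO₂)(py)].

Ligand charges: each nitro (N-bound nitrite) is −1; pyridine is neutral. With an overall charge of 0 the copper centre must be in the +1 oxidation state.
Copper is a group-11 element; Cu(I) is therefore d¹⁰.
With 2 monodentate ligands the coordination number is 2.
A d¹⁰ ion with only two ligands adopts a linear arrangement (sp hybridisation; no CFSE preference).

linear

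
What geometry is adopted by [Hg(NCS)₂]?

Each isothiocyanate is −1; balancing the 0 overall charge requires Hg(II).
Hg sits in group 12, so the d-electron count is 12 − 2 = 10.
Coordination number: 2.
A d¹⁰ ion with only two ligands adopts a linear arrangement (sp hybridisation; no CFSE preference).

linear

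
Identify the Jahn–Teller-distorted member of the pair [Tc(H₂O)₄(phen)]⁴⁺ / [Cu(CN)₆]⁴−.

[Cu(CN)₆]⁴−

[Tc(H₂O)₄(phen)]⁴⁺: Summing ligand charges against the +4 overall charge gives an oxidation state of +4 for technetium. Tc sits in group 7, so the d-electron count is 7 − 4 = 3. The d³ configuration leaves the e_g set evenly filled (or empty) — no strong Jahn–Teller driving force.
[Cu(CN)₆]⁴−: Ligand charges: each cyanide is −1. With an overall charge of −4 the copper centre must be in the +2 oxidation state. Cu sits in group 11, so the d-electron count is 11 − 2 = 9. The t₂g⁶e_g³ configuration has an unevenly filled e_g set; the Jahn–Teller theorem predicts a tetragonal distortion (typically axial elongation) to lift the degeneracy.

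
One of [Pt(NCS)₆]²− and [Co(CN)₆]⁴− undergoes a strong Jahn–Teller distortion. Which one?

[Co(CN)₆]⁴−

[Pt(NCS)₆]²−: Ligand charges: each isothiocyanate is −1. With an overall charge of −2 the platinum centre must be in the +4 oxidation state. Pt sits in group 10, so the d-electron count is 10 − 4 = 6. A 5d ion has a large Δₒ and is invariably low-spin. The d⁶ configuration leaves the e_g set evenly filled (or empty) — no strong Jahn–Teller driving force.
[Co(CN)₆]⁴−: Each cyanide is −1; balancing the −4 overall charge requires Co(II). Cobalt is a group-9 element; Co(II) is therefore d⁷. Cyanide is a strong-field ligand (high in the spectrochemical series) for a first-row metal, so the complex is low-spin. The t₂g⁶e_g¹ (low-spin) configuration has an unevenly filled e_g set; the Jahn–Teller theorem predicts a tetragonal distortion (typically axial elongation) to lift the degeneracy.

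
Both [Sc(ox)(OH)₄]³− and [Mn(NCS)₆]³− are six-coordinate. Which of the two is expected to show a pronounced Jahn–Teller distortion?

[Sc(ox)(OH)₄]³−: Each oxalate is −2; each hydroxide is −1; balancing the −3 overall charge requires Sc(III). Sc sits in group 3, so the d-electron count is 3 − 3 = 0. The d⁰ configuration leaves the e_g set evenly filled (or empty) — no strong Jahn–Teller driving force.
[Mn(NCS)₆]³−: Ligand charges: each isothiocyanate is −1. With an overall charge of −3 the manganese centre must be in the +3 oxidation state. Manganese is a group-7 element; Mn(III) is therefore d⁴. Isothiocyanate is a weak-field ligand for a first-row metal, so the complex is high-spin. The t₂g³e_g¹ (high-spin) configuration has an unevenly filled e_g set; the Jahn–Teller theorem predicts a tetragonal distortion (typically axial elongation) to lift the degeneracy.

[Mn(NCS)₆]³−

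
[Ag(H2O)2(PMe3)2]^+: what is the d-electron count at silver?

d¹⁰

Water is neutral; trimethylphosphine is neutral; balancing the +1 overall charge requires Ag(I).
Group 11 minus oxidation state 1 gives a d¹⁰ configuration.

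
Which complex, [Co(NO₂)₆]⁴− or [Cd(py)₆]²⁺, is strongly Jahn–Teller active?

[Co(NO₂)₆]⁴−

[Co(NO₂)₆]⁴−: Each nitro (N-bound nitrite) is −1; balancing the −4 overall charge requires Co(II). Cobalt is a group-9 element; Co(II) is therefore d⁷. Nitro (N-bound nitrite) is a strong-field ligand (high in the spectrochemical series) for a first-row metal, so the complex is low-spin. The t₂g⁶e_g¹ (low-spin) configuration has an unevenly filled e_g set; the Jahn–Teller theorem predicts a tetragonal distortion (typically axial elongation) to lift the degeneracy.
[Cd(py)₆]²⁺: Ligand charges: pyridine is neutral. With an overall charge of +2 the cadmium centre must be in the +2 oxidation state. Cd sits in group 12, so the d-electron count is 12 − 2 = 10. The d¹⁰ configuration leaves the e_g set evenly filled (or empty) — no strong Jahn–Teller driving force.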